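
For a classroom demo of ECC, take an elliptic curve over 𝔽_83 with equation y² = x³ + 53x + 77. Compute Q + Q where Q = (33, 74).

(17, 9)

tangent at (33, 74): λ = (3·33² + 53)/(2·74) ≡ 0/65. 65⁻¹ ≡ 23 (mod 83), so λ ≡ 0·23 ≡ 0.
  x = λ² - 33 - 33 = 0 - 66 ≡ 17; y = λ·(33 - 17) - 74 ≡ 9. → (17, 9)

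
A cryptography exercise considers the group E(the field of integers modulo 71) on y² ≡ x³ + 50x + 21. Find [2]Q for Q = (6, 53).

tangent at (6, 53): λ = (3·6² + 50)/(2·53) ≡ 16/35. 35⁻¹ ≡ 69 (mod 71), so λ ≡ 16·69 ≡ 39.
  x = λ² - 6 - 6 = 1521 - 12 ≡ 18; y = λ·(6 - 18) - 53 ≡ 47. → (18, 47)

(18, 47)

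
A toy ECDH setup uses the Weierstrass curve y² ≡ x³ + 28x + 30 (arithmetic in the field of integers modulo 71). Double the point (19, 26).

tangent at (19, 26): λ = (3·19² + 28)/(2·26) ≡ 46/52. 52⁻¹ ≡ 56 (mod 71) since 52·56 = 2912 ≡ 1, so λ ≡ 46·56 ≡ 20.
  x = λ² - 19 - 19 = 400 - 38 ≡ 7; y = λ·(19 - 7) - 26 ≡ 1. → (7, 1)

(7, 1)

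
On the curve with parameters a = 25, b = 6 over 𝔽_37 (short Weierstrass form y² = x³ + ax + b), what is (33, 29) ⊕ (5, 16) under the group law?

(2, 29)

(33, 29) + (5, 16). λ = (16 - 29)/(5 - 33) ≡ 24/9 mod 37. 9⁻¹ ≡ 33 (mod 37) since 9·33 = 297 ≡ 1, so λ ≡ 15.
  x = λ² - 33 - 5 = 225 - 38 ≡ 2; y = λ·(33 - 2) - 29 ≡ 29. → (2, 29)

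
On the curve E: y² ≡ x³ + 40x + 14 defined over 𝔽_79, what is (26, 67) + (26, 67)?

tangent at (26, 67): λ = (3·26² + 40)/(2·67) ≡ 14/55. 55⁻¹ ≡ 23 (mod 79), so λ ≡ 14·23 ≡ 6.
  x = λ² - 26 - 26 = 36 - 52 ≡ 63; y = λ·(26 - 63) - 67 ≡ 27. → (63, 27)

(63, 27)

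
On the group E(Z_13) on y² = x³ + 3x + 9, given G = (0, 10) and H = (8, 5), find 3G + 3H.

(8, 8)

First 3G:
Repeated addition: build up to 3G.
2G: tangent at (0, 10): λ = (3·0² + 3)/(2·10) ≡ 3/7. 7⁻¹ ≡ 2 (mod 13) since 7·2 = 14 ≡ 1, so λ ≡ 3·2 ≡ 6.
  x = λ² - 0 - 0 = 36 - 0 ≡ 10; y = λ·(0 - 10) - 10 ≡ 8. → (10, 8)
3G: (10, 8) + (0, 10). λ = (10 - 8)/(0 - 10) ≡ 2/3 mod 13. 3⁻¹ ≡ 9 (mod 13), so λ ≡ 5.
  x = λ² - 10 - 0 = 25 - 10 ≡ 2; y = λ·(10 - 2) - 8 ≡ 6. → (2, 6)
3G = (2, 6).
Next 3H:
Repeated addition: build up to 3H.
2H: tangent at (8, 5): λ = (3·8² + 3)/(2·5) ≡ 0/10. 10⁻¹ ≡ 4 (mod 13) since 10·4 = 40 ≡ 1, so λ ≡ 0·4 ≡ 0.
  x = λ² - 8 - 8 = 0 - 16 ≡ 10; y = λ·(8 - 10) - 5 ≡ 8. → (10, 8)
3H: (10, 8) + (8, 5). λ = (5 - 8)/(8 - 10) ≡ 10/11 mod 13. 11⁻¹ ≡ 6 (mod 13), so λ ≡ 8.
  x = λ² - 10 - 8 = 64 - 18 ≡ 7; y = λ·(10 - 7) - 8 ≡ 3. → (7, 3)
3H = (7, 3).
Finally 3G + 3H:
(2, 6) + (7, 3). λ = (3 - 6)/(7 - 2) ≡ 10/5 mod 13. 5⁻¹ ≡ 8 (mod 13) since 5·8 = 40 ≡ 1, so λ ≡ 2.
  x = λ² - 2 - 7 = 4 - 9 ≡ 8; y = λ·(2 - 8) - 6 ≡ 8. → (8, 8)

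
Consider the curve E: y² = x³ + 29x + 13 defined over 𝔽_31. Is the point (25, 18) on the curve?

y² = 18² ≡ 14; x³ + 29x + 13 = 16363 ≡ 26 (mod 31). 14 ≠ 26.

no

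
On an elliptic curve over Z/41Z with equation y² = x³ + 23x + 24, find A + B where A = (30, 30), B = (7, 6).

(30, 30) + (7, 6). λ = (6 - 30)/(7 - 30) ≡ 17/18 mod 41. 18⁻¹ ≡ 16 (mod 41), so λ ≡ 26.
  x = λ² - 30 - 7 = 676 - 37 ≡ 24; y = λ·(30 - 24) - 30 ≡ 3. → (24, 3)

(24, 3)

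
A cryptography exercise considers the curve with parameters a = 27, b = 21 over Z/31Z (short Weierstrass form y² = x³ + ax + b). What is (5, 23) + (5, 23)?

tangent at (5, 23): λ = (3·5² + 27)/(2·23) ≡ 9/15. 15⁻¹ ≡ 29 (mod 31) since 15·29 = 435 ≡ 1, so λ ≡ 9·29 ≡ 13.
  x = λ² - 5 - 5 = 169 - 10 ≡ 4; y = λ·(5 - 4) - 23 ≡ 21. → (4, 21)

(4, 21)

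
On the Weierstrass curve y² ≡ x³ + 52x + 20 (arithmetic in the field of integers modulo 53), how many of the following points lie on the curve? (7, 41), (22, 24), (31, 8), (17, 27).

3

(7, 41): 41² ≡ 38, rhs ≡ 38 → on.
(22, 24): 24² ≡ 46, rhs ≡ 46 → on.
(31, 8): 8² ≡ 11, rhs ≡ 47 → off.
(17, 27): 27² ≡ 40, rhs ≡ 40 → on.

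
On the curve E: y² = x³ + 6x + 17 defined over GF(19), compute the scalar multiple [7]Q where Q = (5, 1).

Double-and-add on 7 = (111)₂. Start with Q = (5, 1) for the leading 1-bit.
double: tangent at (5, 1): λ = (3·5² + 6)/(2·1) ≡ 5/2. 2⁻¹ ≡ 10 (mod 19), so λ ≡ 5·10 ≡ 12.
  x = λ² - 5 - 5 = 144 - 10 ≡ 1; y = λ·(5 - 1) - 1 ≡ 9. → (1, 9)
add Q: (1, 9) + (5, 1). λ = (1 - 9)/(5 - 1) ≡ 11/4 mod 19. 4⁻¹ ≡ 5 (mod 19), so λ ≡ 17.
  x = λ² - 1 - 5 = 289 - 6 ≡ 17; y = λ·(1 - 17) - 9 ≡ 4. → (17, 4)
double: tangent at (17, 4): λ = (3·17² + 6)/(2·4) ≡ 18/8. 8⁻¹ ≡ 12 (mod 19) since 8·12 = 96 ≡ 1, so λ ≡ 18·12 ≡ 7.
  x = λ² - 17 - 17 = 49 - 34 ≡ 15; y = λ·(17 - 15) - 4 ≡ 10. → (15, 10)
add Q: (15, 10) + (5, 1). λ = (1 - 10)/(5 - 15) ≡ 10/9 mod 19. 9⁻¹ ≡ 17 (mod 19), so λ ≡ 18.
  x = λ² - 15 - 5 = 324 - 20 ≡ 0; y = λ·(15 - 0) - 10 ≡ 13. → (0, 13)

(0, 13)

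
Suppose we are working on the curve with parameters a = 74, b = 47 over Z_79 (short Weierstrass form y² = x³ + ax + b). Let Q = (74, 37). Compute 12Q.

Repeated addition: build up to 12Q.
2Q: tangent at (74, 37): λ = (3·74² + 74)/(2·37) ≡ 70/74. 74⁻¹ ≡ 63 (mod 79), so λ ≡ 70·63 ≡ 65.
  x = λ² - 74 - 74 = 4225 - 148 ≡ 48; y = λ·(74 - 48) - 37 ≡ 73. → (48, 73)
3Q: (48, 73) + (74, 37). λ = (37 - 73)/(74 - 48) ≡ 43/26 mod 79. 26⁻¹ ≡ 76 (mod 79), so λ ≡ 29.
  x = λ² - 48 - 74 = 841 - 122 ≡ 8; y = λ·(48 - 8) - 73 ≡ 60. → (8, 60)
4Q: (8, 60) + (74, 37). λ = (37 - 60)/(74 - 8) ≡ 56/66 mod 79. 66⁻¹ ≡ 6 (mod 79) since 66·6 = 396 ≡ 1, so λ ≡ 20.
  x = λ² - 8 - 74 = 400 - 82 ≡ 2; y = λ·(8 - 2) - 60 ≡ 60. → (2, 60)
5Q: (2, 60) + (74, 37). λ = (37 - 60)/(74 - 2) ≡ 56/72 mod 79. 72⁻¹ ≡ 45 (mod 79), so λ ≡ 71.
  x = λ² - 2 - 74 = 5041 - 76 ≡ 67; y = λ·(2 - 67) - 60 ≡ 65. → (67, 65)
6Q: (67, 65) + (74, 37). λ = (37 - 65)/(74 - 67) ≡ 51/7 mod 79. 7⁻¹ ≡ 34 (mod 79), so λ ≡ 75.
  x = λ² - 67 - 74 = 5625 - 141 ≡ 33; y = λ·(67 - 33) - 65 ≡ 36. → (33, 36)
7Q: (33, 36) + (74, 37). λ = (37 - 36)/(74 - 33) ≡ 1/41 mod 79. 41⁻¹ ≡ 27 (mod 79), so λ ≡ 27.
  x = λ² - 33 - 74 = 729 - 107 ≡ 69; y = λ·(33 - 69) - 36 ≡ 19. → (69, 19)
8Q: (69, 19) + (74, 37). λ = (37 - 19)/(74 - 69) ≡ 18/5 mod 79. 5⁻¹ ≡ 16 (mod 79), so λ ≡ 51.
  x = λ² - 69 - 74 = 2601 - 143 ≡ 9; y = λ·(69 - 9) - 19 ≡ 39. → (9, 39)
9Q: (9, 39) + (74, 37). λ = (37 - 39)/(74 - 9) ≡ 77/65 mod 79. 65⁻¹ ≡ 62 (mod 79) since 65·62 = 4030 ≡ 1, so λ ≡ 34.
  x = λ² - 9 - 74 = 1156 - 83 ≡ 46; y = λ·(9 - 46) - 39 ≡ 46. → (46, 46)
10Q: (46, 46) + (74, 37). λ = (37 - 46)/(74 - 46) ≡ 70/28 mod 79. 28⁻¹ ≡ 48 (mod 79) since 28·48 = 1344 ≡ 1, so λ ≡ 42.
  x = λ² - 46 - 74 = 1764 - 120 ≡ 64; y = λ·(46 - 64) - 46 ≡ 67. → (64, 67)
11Q: (64, 67) + (74, 37). λ = (37 - 67)/(74 - 64) ≡ 49/10 mod 79. 10⁻¹ ≡ 8 (mod 79) since 10·8 = 80 ≡ 1, so λ ≡ 76.
  x = λ² - 64 - 74 = 5776 - 138 ≡ 29; y = λ·(64 - 29) - 67 ≡ 65. → (29, 65)
12Q: (29, 65) + (74, 37). λ = (37 - 65)/(74 - 29) ≡ 51/45 mod 79. 45⁻¹ ≡ 72 (mod 79), so λ ≡ 38.
  x = λ² - 29 - 74 = 1444 - 103 ≡ 77; y = λ·(29 - 77) - 65 ≡ 7. → (77, 7)

(77, 7)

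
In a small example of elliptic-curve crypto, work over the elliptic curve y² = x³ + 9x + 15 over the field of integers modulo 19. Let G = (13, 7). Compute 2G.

tangent at (13, 7): λ = (3·13² + 9)/(2·7) ≡ 3/14. 14⁻¹ ≡ 15 (mod 19) since 14·15 = 210 ≡ 1, so λ ≡ 3·15 ≡ 7.
  x = λ² - 13 - 13 = 49 - 26 ≡ 4; y = λ·(13 - 4) - 7 ≡ 18. → (4, 18)

(4, 18)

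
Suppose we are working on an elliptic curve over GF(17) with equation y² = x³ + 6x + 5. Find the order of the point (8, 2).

2P: tangent at (8, 2): λ = (3·8² + 6)/(2·2) ≡ 11/4. 4⁻¹ ≡ 13 (mod 17) since 4·13 = 52 ≡ 1, so λ ≡ 11·13 ≡ 7.
  x = λ² - 8 - 8 = 49 - 16 ≡ 16; y = λ·(8 - 16) - 2 ≡ 10. → (16, 10)
3P: (16, 10) + (8, 2). λ = (2 - 10)/(8 - 16) ≡ 9/9 mod 17. 9⁻¹ ≡ 2 (mod 17) since 9·2 = 18 ≡ 1, so λ ≡ 1.
  x = λ² - 16 - 8 = 1 - 24 ≡ 11; y = λ·(16 - 11) - 10 ≡ 12. → (11, 12)
4P: (11, 12) + (8, 2). λ = (2 - 12)/(8 - 11) ≡ 7/14 mod 17. 14⁻¹ ≡ 11 (mod 17) since 14·11 = 154 ≡ 1, so λ ≡ 9.
  x = λ² - 11 - 8 = 81 - 19 ≡ 11; y = λ·(11 - 11) - 12 ≡ 5. → (11, 5)
5P: (11, 5) + (8, 2). λ = (2 - 5)/(8 - 11) ≡ 14/14 mod 17. 14⁻¹ ≡ 11 (mod 17) since 14·11 = 154 ≡ 1, so λ ≡ 1.
  x = λ² - 11 - 8 = 1 - 19 ≡ 16; y = λ·(11 - 16) - 5 ≡ 7. → (16, 7)
6P: (16, 7) + (8, 2). λ = (2 - 7)/(8 - 16) ≡ 12/9 mod 17. 9⁻¹ ≡ 2 (mod 17), so λ ≡ 7.
  x = λ² - 16 - 8 = 49 - 24 ≡ 8; y = λ·(16 - 8) - 7 ≡ 15. → (8, 15)
7P: (8, 15) + (8, 2): same x and y₁ ≡ -y₂, so the sum is O.
7P = O, so the order is 7.

7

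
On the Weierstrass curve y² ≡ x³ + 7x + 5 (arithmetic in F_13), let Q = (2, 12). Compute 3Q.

(5, 3)

Repeated addition: build up to 3Q.
2Q: tangent at (2, 12): λ = (3·2² + 7)/(2·12) ≡ 6/11. 11⁻¹ ≡ 6 (mod 13), so λ ≡ 6·6 ≡ 10.
  x = λ² - 2 - 2 = 100 - 4 ≡ 5; y = λ·(2 - 5) - 12 ≡ 10. → (5, 10)
3Q: (5, 10) + (2, 12). λ = (12 - 10)/(2 - 5) ≡ 2/10 mod 13. 10⁻¹ ≡ 4 (mod 13), so λ ≡ 8.
  x = λ² - 5 - 2 = 64 - 7 ≡ 5; y = λ·(5 - 5) - 10 ≡ 3. → (5, 3)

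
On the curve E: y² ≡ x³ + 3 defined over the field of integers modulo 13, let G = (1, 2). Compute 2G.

tangent at (1, 2): λ = (3·1² + 0)/(2·2) ≡ 3/4. 4⁻¹ ≡ 10 (mod 13), so λ ≡ 3·10 ≡ 4.
  x = λ² - 1 - 1 = 16 - 2 ≡ 1; y = λ·(1 - 1) - 2 ≡ 11. → (1, 11)

(1, 11)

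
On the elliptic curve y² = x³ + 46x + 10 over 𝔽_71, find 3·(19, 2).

Write G = (19, 2).
Repeated addition: build up to 3G.
2G: tangent at (19, 2): λ = (3·19² + 46)/(2·2) ≡ 64/4. 4⁻¹ ≡ 18 (mod 71) since 4·18 = 72 ≡ 1, so λ ≡ 64·18 ≡ 16.
  x = λ² - 19 - 19 = 256 - 38 ≡ 5; y = λ·(19 - 5) - 2 ≡ 9. → (5, 9)
3G: (5, 9) + (19, 2). λ = (2 - 9)/(19 - 5) ≡ 64/14 mod 71. 14⁻¹ ≡ 66 (mod 71), so λ ≡ 35.
  x = λ² - 5 - 19 = 1225 - 24 ≡ 65; y = λ·(5 - 65) - 9 ≡ 21. → (65, 21)

(65, 21)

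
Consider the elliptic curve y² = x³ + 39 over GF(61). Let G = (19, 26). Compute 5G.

(19, 35)

Repeated addition: build up to 5G.
2G: tangent at (19, 26): λ = (3·19² + 0)/(2·26) ≡ 46/52. 52⁻¹ ≡ 27 (mod 61) since 52·27 = 1404 ≡ 1, so λ ≡ 46·27 ≡ 22.
  x = λ² - 19 - 19 = 484 - 38 ≡ 19; y = λ·(19 - 19) - 26 ≡ 35. → (19, 35)
3G: (19, 35) + (19, 26): same x and y₁ ≡ -y₂, so the sum is O.
4G: O + (19, 26) = (19, 26) (identity).
5G: tangent at (19, 26): λ = (3·19² + 0)/(2·26) ≡ 46/52. 52⁻¹ ≡ 27 (mod 61) since 52·27 = 1404 ≡ 1, so λ ≡ 46·27 ≡ 22.
  x = λ² - 19 - 19 = 484 - 38 ≡ 19; y = λ·(19 - 19) - 26 ≡ 35. → (19, 35)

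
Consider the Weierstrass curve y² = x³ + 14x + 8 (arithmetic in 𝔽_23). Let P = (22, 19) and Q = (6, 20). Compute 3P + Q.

(9, 14)

First 3P:
Repeated addition: build up to 3P.
2P: tangent at (22, 19): λ = (3·22² + 14)/(2·19) ≡ 17/15. 15⁻¹ ≡ 20 (mod 23), so λ ≡ 17·20 ≡ 18.
  x = λ² - 22 - 22 = 324 - 44 ≡ 4; y = λ·(22 - 4) - 19 ≡ 6. → (4, 6)
3P: (4, 6) + (22, 19). λ = (19 - 6)/(22 - 4) ≡ 13/18 mod 23. 18⁻¹ ≡ 9 (mod 23) since 18·9 = 162 ≡ 1, so λ ≡ 2.
  x = λ² - 4 - 22 = 4 - 26 ≡ 1; y = λ·(4 - 1) - 6 ≡ 0. → (1, 0)
3P = (1, 0).
Finally 3P + Q:
(1, 0) + (6, 20). λ = (20 - 0)/(6 - 1) ≡ 20/5 mod 23. 5⁻¹ ≡ 14 (mod 23) since 5·14 = 70 ≡ 1, so λ ≡ 4.
  x = λ² - 1 - 6 = 16 - 7 ≡ 9; y = λ·(1 - 9) - 0 ≡ 14. → (9, 14)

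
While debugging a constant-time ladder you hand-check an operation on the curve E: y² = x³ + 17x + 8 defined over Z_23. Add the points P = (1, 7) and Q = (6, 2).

(1, 7) + (6, 2). λ = (2 - 7)/(6 - 1) ≡ 18/5 mod 23. 5⁻¹ ≡ 14 (mod 23), so λ ≡ 22.
  x = λ² - 1 - 6 = 484 - 7 ≡ 17; y = λ·(1 - 17) - 7 ≡ 9. → (17, 9)

(17, 9)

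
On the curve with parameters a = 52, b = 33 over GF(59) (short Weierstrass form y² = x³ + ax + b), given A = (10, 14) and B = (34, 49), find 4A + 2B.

(39, 43)

First 4A:
Double-and-add on 4 = (100)₂. Start with A = (10, 14) for the leading 1-bit.
double: tangent at (10, 14): λ = (3·10² + 52)/(2·14) ≡ 57/28. 28⁻¹ ≡ 19 (mod 59), so λ ≡ 57·19 ≡ 21.
  x = λ² - 10 - 10 = 441 - 20 ≡ 8; y = λ·(10 - 8) - 14 ≡ 28. → (8, 28)
double: tangent at (8, 28): λ = (3·8² + 52)/(2·28) ≡ 8/56. 56⁻¹ ≡ 39 (mod 59) since 56·39 = 2184 ≡ 1, so λ ≡ 8·39 ≡ 17.
  x = λ² - 8 - 8 = 289 - 16 ≡ 37; y = λ·(8 - 37) - 28 ≡ 10. → (37, 10)
4A = (37, 10).
Next 2B:
Repeated addition: build up to 2B.
2B: tangent at (34, 49): λ = (3·34² + 52)/(2·49) ≡ 39/39. 39⁻¹ ≡ 56 (mod 59), so λ ≡ 39·56 ≡ 1.
  x = λ² - 34 - 34 = 1 - 68 ≡ 51; y = λ·(34 - 51) - 49 ≡ 52. → (51, 52)
2B = (51, 52).
Finally 4A + 2B:
(37, 10) + (51, 52). λ = (52 - 10)/(51 - 37) ≡ 42/14 mod 59. 14⁻¹ ≡ 38 (mod 59), so λ ≡ 3.
  x = λ² - 37 - 51 = 9 - 88 ≡ 39; y = λ·(37 - 39) - 10 ≡ 43. → (39, 43)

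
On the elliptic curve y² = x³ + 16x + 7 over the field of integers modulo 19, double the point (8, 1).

tangent at (8, 1): λ = (3·8² + 16)/(2·1) ≡ 18/2. 2⁻¹ ≡ 10 (mod 19) since 2·10 = 20 ≡ 1, so λ ≡ 18·10 ≡ 9.
  x = λ² - 8 - 8 = 81 - 16 ≡ 8; y = λ·(8 - 8) - 1 ≡ 18. → (8, 18)

(8, 18)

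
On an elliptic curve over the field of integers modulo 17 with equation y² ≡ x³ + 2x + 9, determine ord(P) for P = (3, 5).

7

2P: tangent at (3, 5): λ = (3·3² + 2)/(2·5) ≡ 12/10. 10⁻¹ ≡ 12 (mod 17) since 10·12 = 120 ≡ 1, so λ ≡ 12·12 ≡ 8.
  x = λ² - 3 - 3 = 64 - 6 ≡ 7; y = λ·(3 - 7) - 5 ≡ 14. → (7, 14)
3P: (7, 14) + (3, 5). λ = (5 - 14)/(3 - 7) ≡ 8/13 mod 17. 13⁻¹ ≡ 4 (mod 17), so λ ≡ 15.
  x = λ² - 7 - 3 = 225 - 10 ≡ 11; y = λ·(7 - 11) - 14 ≡ 11. → (11, 11)
4P: (11, 11) + (3, 5). λ = (5 - 11)/(3 - 11) ≡ 11/9 mod 17. 9⁻¹ ≡ 2 (mod 17) since 9·2 = 18 ≡ 1, so λ ≡ 5.
  x = λ² - 11 - 3 = 25 - 14 ≡ 11; y = λ·(11 - 11) - 11 ≡ 6. → (11, 6)
5P: (11, 6) + (3, 5). λ = (5 - 6)/(3 - 11) ≡ 16/9 mod 17. 9⁻¹ ≡ 2 (mod 17) since 9·2 = 18 ≡ 1, so λ ≡ 15.
  x = λ² - 11 - 3 = 225 - 14 ≡ 7; y = λ·(11 - 7) - 6 ≡ 3. → (7, 3)
6P: (7, 3) + (3, 5). λ = (5 - 3)/(3 - 7) ≡ 2/13 mod 17. 13⁻¹ ≡ 4 (mod 17) since 13·4 = 52 ≡ 1, so λ ≡ 8.
  x = λ² - 7 - 3 = 64 - 10 ≡ 3; y = λ·(7 - 3) - 3 ≡ 12. → (3, 12)
7P: (3, 12) + (3, 5): same x and y₁ ≡ -y₂, so the sum is ∞.
7P = ∞, so the order is 7.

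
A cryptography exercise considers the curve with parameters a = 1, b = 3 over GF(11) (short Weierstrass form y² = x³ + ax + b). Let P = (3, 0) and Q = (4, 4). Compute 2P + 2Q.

(7, 1)

First 2P:
Repeated addition: build up to 2P.
2P: (3, 0) + (3, 0): same x and y₁ ≡ -y₂, so the sum is 𝒪.
2P = 𝒪.
Next 2Q:
Repeated addition: build up to 2Q.
2Q: tangent at (4, 4): λ = (3·4² + 1)/(2·4) ≡ 5/8. 8⁻¹ ≡ 7 (mod 11) since 8·7 = 56 ≡ 1, so λ ≡ 5·7 ≡ 2.
  x = λ² - 4 - 4 = 4 - 8 ≡ 7; y = λ·(4 - 7) - 4 ≡ 1. → (7, 1)
2Q = (7, 1).
Finally 2P + 2Q:
𝒪 + (7, 1) = (7, 1) (identity).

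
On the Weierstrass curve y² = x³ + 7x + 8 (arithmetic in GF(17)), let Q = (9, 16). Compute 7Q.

(13, 16)

Repeated addition: build up to 7Q.
2Q: tangent at (9, 16): λ = (3·9² + 7)/(2·16) ≡ 12/15. 15⁻¹ ≡ 8 (mod 17), so λ ≡ 12·8 ≡ 11.
  x = λ² - 9 - 9 = 121 - 18 ≡ 1; y = λ·(9 - 1) - 16 ≡ 4. → (1, 4)
3Q: (1, 4) + (9, 16). λ = (16 - 4)/(9 - 1) ≡ 12/8 mod 17. 8⁻¹ ≡ 15 (mod 17) since 8·15 = 120 ≡ 1, so λ ≡ 10.
  x = λ² - 1 - 9 = 100 - 10 ≡ 5; y = λ·(1 - 5) - 4 ≡ 7. → (5, 7)
4Q: (5, 7) + (9, 16). λ = (16 - 7)/(9 - 5) ≡ 9/4 mod 17. 4⁻¹ ≡ 13 (mod 17), so λ ≡ 15.
  x = λ² - 5 - 9 = 225 - 14 ≡ 7; y = λ·(5 - 7) - 7 ≡ 14. → (7, 14)
5Q: (7, 14) + (9, 16). λ = (16 - 14)/(9 - 7) ≡ 2/2 mod 17. 2⁻¹ ≡ 9 (mod 17), so λ ≡ 1.
  x = λ² - 7 - 9 = 1 - 16 ≡ 2; y = λ·(7 - 2) - 14 ≡ 8. → (2, 8)
6Q: (2, 8) + (9, 16). λ = (16 - 8)/(9 - 2) ≡ 8/7 mod 17. 7⁻¹ ≡ 5 (mod 17), so λ ≡ 6.
  x = λ² - 2 - 9 = 36 - 11 ≡ 8; y = λ·(2 - 8) - 8 ≡ 7. → (8, 7)
7Q: (8, 7) + (9, 16). λ = (16 - 7)/(9 - 8) ≡ 9/1 mod 17. 1⁻¹ ≡ 1 (mod 17) since 1·1 = 1 ≡ 1, so λ ≡ 9.
  x = λ² - 8 - 9 = 81 - 17 ≡ 13; y = λ·(8 - 13) - 7 ≡ 16. → (13, 16)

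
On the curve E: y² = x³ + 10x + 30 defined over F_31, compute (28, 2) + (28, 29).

O

The two points share x = 28 and their y-coordinates satisfy 2 + 29 ≡ 0 (mod 31), so they are inverses. Their sum is 𝒪.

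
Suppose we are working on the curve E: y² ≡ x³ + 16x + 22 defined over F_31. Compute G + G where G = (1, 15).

(18, 29)

tangent at (1, 15): λ = (3·1² + 16)/(2·15) ≡ 19/30. 30⁻¹ ≡ 30 (mod 31) since 30·30 = 900 ≡ 1, so λ ≡ 19·30 ≡ 12.
  x = λ² - 1 - 1 = 144 - 2 ≡ 18; y = λ·(1 - 18) - 15 ≡ 29. → (18, 29)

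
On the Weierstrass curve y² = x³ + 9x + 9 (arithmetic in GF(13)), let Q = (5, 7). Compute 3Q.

(12, 5)

Repeated addition: build up to 3Q.
2Q: tangent at (5, 7): λ = (3·5² + 9)/(2·7) ≡ 6/1. 1⁻¹ ≡ 1 (mod 13), so λ ≡ 6·1 ≡ 6.
  x = λ² - 5 - 5 = 36 - 10 ≡ 0; y = λ·(5 - 0) - 7 ≡ 10. → (0, 10)
3Q: (0, 10) + (5, 7). λ = (7 - 10)/(5 - 0) ≡ 10/5 mod 13. 5⁻¹ ≡ 8 (mod 13) since 5·8 = 40 ≡ 1, so λ ≡ 2.
  x = λ² - 0 - 5 = 4 - 5 ≡ 12; y = λ·(0 - 12) - 10 ≡ 5. → (12, 5)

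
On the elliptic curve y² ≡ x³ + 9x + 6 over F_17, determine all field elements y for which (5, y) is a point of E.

x³ + 9x + 6 = 176 ≡ 6 (mod 17).
6 is a non-residue mod 17; no y exists.

none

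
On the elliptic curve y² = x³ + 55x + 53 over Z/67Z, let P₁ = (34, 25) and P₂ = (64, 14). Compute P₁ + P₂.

(24, 16)

(34, 25) + (64, 14). λ = (14 - 25)/(64 - 34) ≡ 56/30 mod 67. 30⁻¹ ≡ 38 (mod 67), so λ ≡ 51.
  x = λ² - 34 - 64 = 2601 - 98 ≡ 24; y = λ·(34 - 24) - 25 ≡ 16. → (24, 16)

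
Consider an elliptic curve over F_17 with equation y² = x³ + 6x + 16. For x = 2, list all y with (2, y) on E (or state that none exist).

x³ + 6x + 16 = 36 ≡ 2 (mod 17).
Square roots of 2 mod 17: 6 and 11 (since 6² = 36 ≡ 2).

6, 11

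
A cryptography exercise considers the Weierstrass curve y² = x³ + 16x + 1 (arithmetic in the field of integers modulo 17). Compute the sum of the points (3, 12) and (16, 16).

(3, 12) + (16, 16). λ = (16 - 12)/(16 - 3) ≡ 4/13 mod 17. 13⁻¹ ≡ 4 (mod 17), so λ ≡ 16.
  x = λ² - 3 - 16 = 256 - 19 ≡ 16; y = λ·(3 - 16) - 12 ≡ 1. → (16, 1)

(16, 1)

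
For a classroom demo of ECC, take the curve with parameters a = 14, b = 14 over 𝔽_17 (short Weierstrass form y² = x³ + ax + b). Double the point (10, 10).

(6, 12)

tangent at (10, 10): λ = (3·10² + 14)/(2·10) ≡ 8/3. 3⁻¹ ≡ 6 (mod 17), so λ ≡ 8·6 ≡ 14.
  x = λ² - 10 - 10 = 196 - 20 ≡ 6; y = λ·(10 - 6) - 10 ≡ 12. → (6, 12)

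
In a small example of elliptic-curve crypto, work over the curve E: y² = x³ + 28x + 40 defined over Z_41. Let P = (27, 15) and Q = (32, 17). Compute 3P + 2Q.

(11, 30)

First 3P:
Repeated addition: build up to 3P.
2P: tangent at (27, 15): λ = (3·27² + 28)/(2·15) ≡ 1/30. 30⁻¹ ≡ 26 (mod 41), so λ ≡ 1·26 ≡ 26.
  x = λ² - 27 - 27 = 676 - 54 ≡ 7; y = λ·(27 - 7) - 15 ≡ 13. → (7, 13)
3P: (7, 13) + (27, 15). λ = (15 - 13)/(27 - 7) ≡ 2/20 mod 41. 20⁻¹ ≡ 39 (mod 41), so λ ≡ 37.
  x = λ² - 7 - 27 = 1369 - 34 ≡ 23; y = λ·(7 - 23) - 13 ≡ 10. → (23, 10)
3P = (23, 10).
Next 2Q:
Repeated addition: build up to 2Q.
2Q: tangent at (32, 17): λ = (3·32² + 28)/(2·17) ≡ 25/34. 34⁻¹ ≡ 35 (mod 41), so λ ≡ 25·35 ≡ 14.
  x = λ² - 32 - 32 = 196 - 64 ≡ 9; y = λ·(32 - 9) - 17 ≡ 18. → (9, 18)
2Q = (9, 18).
Finally 3P + 2Q:
(23, 10) + (9, 18). λ = (18 - 10)/(9 - 23) ≡ 8/27 mod 41. 27⁻¹ ≡ 38 (mod 41), so λ ≡ 17.
  x = λ² - 23 - 9 = 289 - 32 ≡ 11; y = λ·(23 - 11) - 10 ≡ 30. → (11, 30)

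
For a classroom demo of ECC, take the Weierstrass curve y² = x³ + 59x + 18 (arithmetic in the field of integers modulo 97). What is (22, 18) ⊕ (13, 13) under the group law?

(22, 18) + (13, 13). λ = (13 - 18)/(13 - 22) ≡ 92/88 mod 97. 88⁻¹ ≡ 43 (mod 97), so λ ≡ 76.
  x = λ² - 22 - 13 = 5776 - 35 ≡ 18; y = λ·(22 - 18) - 18 ≡ 92. → (18, 92)

(18, 92)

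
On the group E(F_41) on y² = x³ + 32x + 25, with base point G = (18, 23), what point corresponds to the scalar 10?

(18, 18)

Double-and-add on 10 = (1010)₂. Start with G = (18, 23) for the leading 1-bit.
double: tangent at (18, 23): λ = (3·18² + 32)/(2·23) ≡ 20/5. 5⁻¹ ≡ 33 (mod 41), so λ ≡ 20·33 ≡ 4.
  x = λ² - 18 - 18 = 16 - 36 ≡ 21; y = λ·(18 - 21) - 23 ≡ 6. → (21, 6)
double: tangent at (21, 6): λ = (3·21² + 32)/(2·6) ≡ 2/12. 12⁻¹ ≡ 24 (mod 41), so λ ≡ 2·24 ≡ 7.
  x = λ² - 21 - 21 = 49 - 42 ≡ 7; y = λ·(21 - 7) - 6 ≡ 10. → (7, 10)
add G: (7, 10) + (18, 23). λ = (23 - 10)/(18 - 7) ≡ 13/11 mod 41. 11⁻¹ ≡ 15 (mod 41) since 11·15 = 165 ≡ 1, so λ ≡ 31.
  x = λ² - 7 - 18 = 961 - 25 ≡ 34; y = λ·(7 - 34) - 10 ≡ 14. → (34, 14)
double: tangent at (34, 14): λ = (3·34² + 32)/(2·14) ≡ 15/28. 28⁻¹ ≡ 22 (mod 41) since 28·22 = 616 ≡ 1, so λ ≡ 15·22 ≡ 2.
  x = λ² - 34 - 34 = 4 - 68 ≡ 18; y = λ·(34 - 18) - 14 ≡ 18. → (18, 18)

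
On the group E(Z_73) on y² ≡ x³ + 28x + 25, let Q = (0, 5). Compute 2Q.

tangent at (0, 5): λ = (3·0² + 28)/(2·5) ≡ 28/10. 10⁻¹ ≡ 22 (mod 73) since 10·22 = 220 ≡ 1, so λ ≡ 28·22 ≡ 32.
  x = λ² - 0 - 0 = 1024 - 0 ≡ 2; y = λ·(0 - 2) - 5 ≡ 4. → (2, 4)

(2, 4)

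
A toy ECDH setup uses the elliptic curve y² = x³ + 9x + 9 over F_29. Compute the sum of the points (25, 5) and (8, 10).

(0, 3)

(25, 5) + (8, 10). λ = (10 - 5)/(8 - 25) ≡ 5/12 mod 29. 12⁻¹ ≡ 17 (mod 29) since 12·17 = 204 ≡ 1, so λ ≡ 27.
  x = λ² - 25 - 8 = 729 - 33 ≡ 0; y = λ·(25 - 0) - 5 ≡ 3. → (0, 3)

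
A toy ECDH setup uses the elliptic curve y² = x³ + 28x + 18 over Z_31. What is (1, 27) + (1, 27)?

(29, 4)

tangent at (1, 27): λ = (3·1² + 28)/(2·27) ≡ 0/23. 23⁻¹ ≡ 27 (mod 31), so λ ≡ 0·27 ≡ 0.
  x = λ² - 1 - 1 = 0 - 2 ≡ 29; y = λ·(1 - 29) - 27 ≡ 4. → (29, 4)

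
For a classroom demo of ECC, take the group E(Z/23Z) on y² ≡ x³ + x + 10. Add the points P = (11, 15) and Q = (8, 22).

(12, 18)

(11, 15) + (8, 22). λ = (22 - 15)/(8 - 11) ≡ 7/20 mod 23. 20⁻¹ ≡ 15 (mod 23), so λ ≡ 13.
  x = λ² - 11 - 8 = 169 - 19 ≡ 12; y = λ·(11 - 12) - 15 ≡ 18. → (12, 18)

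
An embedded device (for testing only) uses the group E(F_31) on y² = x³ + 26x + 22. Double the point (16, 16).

tangent at (16, 16): λ = (3·16² + 26)/(2·16) ≡ 19/1. 1⁻¹ ≡ 1 (mod 31) since 1·1 = 1 ≡ 1, so λ ≡ 19·1 ≡ 19.
  x = λ² - 16 - 16 = 361 - 32 ≡ 19; y = λ·(16 - 19) - 16 ≡ 20. → (19, 20)

(19, 20)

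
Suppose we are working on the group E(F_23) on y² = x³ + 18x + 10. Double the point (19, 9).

(1, 11)

tangent at (19, 9): λ = (3·19² + 18)/(2·9) ≡ 20/18. 18⁻¹ ≡ 9 (mod 23), so λ ≡ 20·9 ≡ 19.
  x = λ² - 19 - 19 = 361 - 38 ≡ 1; y = λ·(19 - 1) - 9 ≡ 11. → (1, 11)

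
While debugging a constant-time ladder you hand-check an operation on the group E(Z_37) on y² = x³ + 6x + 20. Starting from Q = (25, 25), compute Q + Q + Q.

Repeated addition: build up to 3Q.
2Q: tangent at (25, 25): λ = (3·25² + 6)/(2·25) ≡ 31/13. 13⁻¹ ≡ 20 (mod 37) since 13·20 = 260 ≡ 1, so λ ≡ 31·20 ≡ 28.
  x = λ² - 25 - 25 = 784 - 50 ≡ 31; y = λ·(25 - 31) - 25 ≡ 29. → (31, 29)
3Q: (31, 29) + (25, 25). λ = (25 - 29)/(25 - 31) ≡ 33/31 mod 37. 31⁻¹ ≡ 6 (mod 37) since 31·6 = 186 ≡ 1, so λ ≡ 13.
  x = λ² - 31 - 25 = 169 - 56 ≡ 2; y = λ·(31 - 2) - 29 ≡ 15. → (2, 15)

(2, 15)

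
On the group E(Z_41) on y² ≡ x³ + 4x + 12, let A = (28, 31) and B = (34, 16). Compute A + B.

(28, 31) + (34, 16). λ = (16 - 31)/(34 - 28) ≡ 26/6 mod 41. 6⁻¹ ≡ 7 (mod 41), so λ ≡ 18.
  x = λ² - 28 - 34 = 324 - 62 ≡ 16; y = λ·(28 - 16) - 31 ≡ 21. → (16, 21)

(16, 21)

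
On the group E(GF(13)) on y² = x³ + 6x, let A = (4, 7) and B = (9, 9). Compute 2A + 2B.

(4, 7)

First 2A:
Repeated addition: build up to 2A.
2A: tangent at (4, 7): λ = (3·4² + 6)/(2·7) ≡ 2/1. 1⁻¹ ≡ 1 (mod 13), so λ ≡ 2·1 ≡ 2.
  x = λ² - 4 - 4 = 4 - 8 ≡ 9; y = λ·(4 - 9) - 7 ≡ 9. → (9, 9)
2A = (9, 9).
Next 2B:
Repeated addition: build up to 2B.
2B: tangent at (9, 9): λ = (3·9² + 6)/(2·9) ≡ 2/5. 5⁻¹ ≡ 8 (mod 13), so λ ≡ 2·8 ≡ 3.
  x = λ² - 9 - 9 = 9 - 18 ≡ 4; y = λ·(9 - 4) - 9 ≡ 6. → (4, 6)
2B = (4, 6).
Finally 2A + 2B:
(9, 9) + (4, 6). λ = (6 - 9)/(4 - 9) ≡ 10/8 mod 13. 8⁻¹ ≡ 5 (mod 13), so λ ≡ 11.
  x = λ² - 9 - 4 = 121 - 13 ≡ 4; y = λ·(9 - 4) - 9 ≡ 7. → (4, 7)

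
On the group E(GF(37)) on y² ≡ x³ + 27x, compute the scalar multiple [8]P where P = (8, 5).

Repeated addition: build up to 8P.
2P: tangent at (8, 5): λ = (3·8² + 27)/(2·5) ≡ 34/10. 10⁻¹ ≡ 26 (mod 37), so λ ≡ 34·26 ≡ 33.
  x = λ² - 8 - 8 = 1089 - 16 ≡ 0; y = λ·(8 - 0) - 5 ≡ 0. → (0, 0)
3P: (0, 0) + (8, 5). λ = (5 - 0)/(8 - 0) ≡ 5/8 mod 37. 8⁻¹ ≡ 14 (mod 37) since 8·14 = 112 ≡ 1, so λ ≡ 33.
  x = λ² - 0 - 8 = 1089 - 8 ≡ 8; y = λ·(0 - 8) - 0 ≡ 32. → (8, 32)
4P: (8, 32) + (8, 5): same x and y₁ ≡ -y₂, so the sum is O.
5P: O + (8, 5) = (8, 5) (identity).
6P: tangent at (8, 5): λ = (3·8² + 27)/(2·5) ≡ 34/10. 10⁻¹ ≡ 26 (mod 37) since 10·26 = 260 ≡ 1, so λ ≡ 34·26 ≡ 33.
  x = λ² - 8 - 8 = 1089 - 16 ≡ 0; y = λ·(8 - 0) - 5 ≡ 0. → (0, 0)
7P: (0, 0) + (8, 5). λ = (5 - 0)/(8 - 0) ≡ 5/8 mod 37. 8⁻¹ ≡ 14 (mod 37) since 8·14 = 112 ≡ 1, so λ ≡ 33.
  x = λ² - 0 - 8 = 1089 - 8 ≡ 8; y = λ·(0 - 8) - 0 ≡ 32. → (8, 32)
8P: (8, 32) + (8, 5): same x and y₁ ≡ -y₂, so the sum is O.

O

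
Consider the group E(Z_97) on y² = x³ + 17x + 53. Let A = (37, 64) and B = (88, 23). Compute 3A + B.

(61, 86)

First 3A:
Repeated addition: build up to 3A.
2A: tangent at (37, 64): λ = (3·37² + 17)/(2·64) ≡ 50/31. 31⁻¹ ≡ 72 (mod 97), so λ ≡ 50·72 ≡ 11.
  x = λ² - 37 - 37 = 121 - 74 ≡ 47; y = λ·(37 - 47) - 64 ≡ 20. → (47, 20)
3A: (47, 20) + (37, 64). λ = (64 - 20)/(37 - 47) ≡ 44/87 mod 97. 87⁻¹ ≡ 29 (mod 97), so λ ≡ 15.
  x = λ² - 47 - 37 = 225 - 84 ≡ 44; y = λ·(47 - 44) - 20 ≡ 25. → (44, 25)
3A = (44, 25).
Finally 3A + B:
(44, 25) + (88, 23). λ = (23 - 25)/(88 - 44) ≡ 95/44 mod 97. 44⁻¹ ≡ 86 (mod 97), so λ ≡ 22.
  x = λ² - 44 - 88 = 484 - 132 ≡ 61; y = λ·(44 - 61) - 25 ≡ 86. → (61, 86)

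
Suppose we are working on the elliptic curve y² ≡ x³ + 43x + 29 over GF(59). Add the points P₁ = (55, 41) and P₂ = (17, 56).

(14, 22)

(55, 41) + (17, 56). λ = (56 - 41)/(17 - 55) ≡ 15/21 mod 59. 21⁻¹ ≡ 45 (mod 59), so λ ≡ 26.
  x = λ² - 55 - 17 = 676 - 72 ≡ 14; y = λ·(55 - 14) - 41 ≡ 22. → (14, 22)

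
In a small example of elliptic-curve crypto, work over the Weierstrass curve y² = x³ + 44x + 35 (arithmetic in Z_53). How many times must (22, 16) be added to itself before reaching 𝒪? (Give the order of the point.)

6

2P: tangent at (22, 16): λ = (3·22² + 44)/(2·16) ≡ 12/32. 32⁻¹ ≡ 5 (mod 53), so λ ≡ 12·5 ≡ 7.
  x = λ² - 22 - 22 = 49 - 44 ≡ 5; y = λ·(22 - 5) - 16 ≡ 50. → (5, 50)
3P: (5, 50) + (22, 16). λ = (16 - 50)/(22 - 5) ≡ 19/17 mod 53. 17⁻¹ ≡ 25 (mod 53), so λ ≡ 51.
  x = λ² - 5 - 22 = 2601 - 27 ≡ 30; y = λ·(5 - 30) - 50 ≡ 0. → (30, 0)
4P: (30, 0) + (22, 16). λ = (16 - 0)/(22 - 30) ≡ 16/45 mod 53. 45⁻¹ ≡ 33 (mod 53) since 45·33 = 1485 ≡ 1, so λ ≡ 51.
  x = λ² - 30 - 22 = 2601 - 52 ≡ 5; y = λ·(30 - 5) - 0 ≡ 3. → (5, 3)
5P: (5, 3) + (22, 16). λ = (16 - 3)/(22 - 5) ≡ 13/17 mod 53. 17⁻¹ ≡ 25 (mod 53) since 17·25 = 425 ≡ 1, so λ ≡ 7.
  x = λ² - 5 - 22 = 49 - 27 ≡ 22; y = λ·(5 - 22) - 3 ≡ 37. → (22, 37)
6P: (22, 37) + (22, 16): same x and y₁ ≡ -y₂, so the sum is 𝒪.
6P = 𝒪, so the order is 6.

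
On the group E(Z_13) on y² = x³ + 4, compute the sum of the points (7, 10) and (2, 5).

(5, 5)

(7, 10) + (2, 5). λ = (5 - 10)/(2 - 7) ≡ 8/8 mod 13. 8⁻¹ ≡ 5 (mod 13), so λ ≡ 1.
  x = λ² - 7 - 2 = 1 - 9 ≡ 5; y = λ·(7 - 5) - 10 ≡ 5. → (5, 5)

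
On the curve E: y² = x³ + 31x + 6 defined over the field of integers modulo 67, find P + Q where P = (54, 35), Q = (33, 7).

(54, 35) + (33, 7). λ = (7 - 35)/(33 - 54) ≡ 39/46 mod 67. 46⁻¹ ≡ 51 (mod 67), so λ ≡ 46.
  x = λ² - 54 - 33 = 2116 - 87 ≡ 19; y = λ·(54 - 19) - 35 ≡ 34. → (19, 34)

(19, 34)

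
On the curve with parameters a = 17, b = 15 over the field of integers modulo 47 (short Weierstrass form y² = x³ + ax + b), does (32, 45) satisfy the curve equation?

y² = 45² ≡ 4; x³ + 17x + 15 = 33327 ≡ 4 (mod 47). 4 = 4.

yes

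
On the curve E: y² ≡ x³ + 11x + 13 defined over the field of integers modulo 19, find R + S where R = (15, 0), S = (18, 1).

(15, 0) + (18, 1). λ = (1 - 0)/(18 - 15) ≡ 1/3 mod 19. 3⁻¹ ≡ 13 (mod 19), so λ ≡ 13.
  x = λ² - 15 - 18 = 169 - 33 ≡ 3; y = λ·(15 - 3) - 0 ≡ 4. → (3, 4)

(3, 4)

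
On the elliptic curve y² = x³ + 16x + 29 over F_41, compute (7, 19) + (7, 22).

O

The two points share x = 7 and their y-coordinates satisfy 19 + 22 ≡ 0 (mod 41), so they are inverses. Their sum is O.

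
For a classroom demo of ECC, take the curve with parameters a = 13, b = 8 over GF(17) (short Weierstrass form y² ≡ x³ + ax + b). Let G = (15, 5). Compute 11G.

Repeated addition: build up to 11G.
2G: tangent at (15, 5): λ = (3·15² + 13)/(2·5) ≡ 8/10. 10⁻¹ ≡ 12 (mod 17), so λ ≡ 8·12 ≡ 11.
  x = λ² - 15 - 15 = 121 - 30 ≡ 6; y = λ·(15 - 6) - 5 ≡ 9. → (6, 9)
3G: (6, 9) + (15, 5). λ = (5 - 9)/(15 - 6) ≡ 13/9 mod 17. 9⁻¹ ≡ 2 (mod 17), so λ ≡ 9.
  x = λ² - 6 - 15 = 81 - 21 ≡ 9; y = λ·(6 - 9) - 9 ≡ 15. → (9, 15)
4G: (9, 15) + (15, 5). λ = (5 - 15)/(15 - 9) ≡ 7/6 mod 17. 6⁻¹ ≡ 3 (mod 17), so λ ≡ 4.
  x = λ² - 9 - 15 = 16 - 24 ≡ 9; y = λ·(9 - 9) - 15 ≡ 2. → (9, 2)
5G: (9, 2) + (15, 5). λ = (5 - 2)/(15 - 9) ≡ 3/6 mod 17. 6⁻¹ ≡ 3 (mod 17), so λ ≡ 9.
  x = λ² - 9 - 15 = 81 - 24 ≡ 6; y = λ·(9 - 6) - 2 ≡ 8. → (6, 8)
6G: (6, 8) + (15, 5). λ = (5 - 8)/(15 - 6) ≡ 14/9 mod 17. 9⁻¹ ≡ 2 (mod 17) since 9·2 = 18 ≡ 1, so λ ≡ 11.
  x = λ² - 6 - 15 = 121 - 21 ≡ 15; y = λ·(6 - 15) - 8 ≡ 12. → (15, 12)
7G: (15, 12) + (15, 5): same x and y₁ ≡ -y₂, so the sum is 𝒪.
8G: 𝒪 + (15, 5) = (15, 5) (identity).
9G: tangent at (15, 5): λ = (3·15² + 13)/(2·5) ≡ 8/10. 10⁻¹ ≡ 12 (mod 17) since 10·12 = 120 ≡ 1, so λ ≡ 8·12 ≡ 11.
  x = λ² - 15 - 15 = 121 - 30 ≡ 6; y = λ·(15 - 6) - 5 ≡ 9. → (6, 9)
10G: (6, 9) + (15, 5). λ = (5 - 9)/(15 - 6) ≡ 13/9 mod 17. 9⁻¹ ≡ 2 (mod 17), so λ ≡ 9.
  x = λ² - 6 - 15 = 81 - 21 ≡ 9; y = λ·(6 - 9) - 9 ≡ 15. → (9, 15)
11G: (9, 15) + (15, 5). λ = (5 - 15)/(15 - 9) ≡ 7/6 mod 17. 6⁻¹ ≡ 3 (mod 17), so λ ≡ 4.
  x = λ² - 9 - 15 = 16 - 24 ≡ 9; y = λ·(9 - 9) - 15 ≡ 2. → (9, 2)

(9, 2)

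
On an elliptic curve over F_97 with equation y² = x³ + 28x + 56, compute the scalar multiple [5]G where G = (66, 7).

Repeated addition: build up to 5G.
2G: tangent at (66, 7): λ = (3·66² + 28)/(2·7) ≡ 1/14. 14⁻¹ ≡ 7 (mod 97) since 14·7 = 98 ≡ 1, so λ ≡ 1·7 ≡ 7.
  x = λ² - 66 - 66 = 49 - 132 ≡ 14; y = λ·(66 - 14) - 7 ≡ 66. → (14, 66)
3G: (14, 66) + (66, 7). λ = (7 - 66)/(66 - 14) ≡ 38/52 mod 97. 52⁻¹ ≡ 28 (mod 97), so λ ≡ 94.
  x = λ² - 14 - 66 = 8836 - 80 ≡ 26; y = λ·(14 - 26) - 66 ≡ 67. → (26, 67)
4G: (26, 67) + (66, 7). λ = (7 - 67)/(66 - 26) ≡ 37/40 mod 97. 40⁻¹ ≡ 17 (mod 97), so λ ≡ 47.
  x = λ² - 26 - 66 = 2209 - 92 ≡ 80; y = λ·(26 - 80) - 67 ≡ 14. → (80, 14)
5G: (80, 14) + (66, 7). λ = (7 - 14)/(66 - 80) ≡ 90/83 mod 97. 83⁻¹ ≡ 90 (mod 97), so λ ≡ 49.
  x = λ² - 80 - 66 = 2401 - 146 ≡ 24; y = λ·(80 - 24) - 14 ≡ 14. → (24, 14)

(24, 14)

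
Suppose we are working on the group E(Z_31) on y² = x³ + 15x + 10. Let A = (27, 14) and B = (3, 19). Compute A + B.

(27, 14) + (3, 19). λ = (19 - 14)/(3 - 27) ≡ 5/7 mod 31. 7⁻¹ ≡ 9 (mod 31), so λ ≡ 14.
  x = λ² - 27 - 3 = 196 - 30 ≡ 11; y = λ·(27 - 11) - 14 ≡ 24. → (11, 24)

(11, 24)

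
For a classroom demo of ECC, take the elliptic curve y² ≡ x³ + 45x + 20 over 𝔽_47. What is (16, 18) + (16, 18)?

(24, 5)

tangent at (16, 18): λ = (3·16² + 45)/(2·18) ≡ 14/36. 36⁻¹ ≡ 17 (mod 47) since 36·17 = 612 ≡ 1, so λ ≡ 14·17 ≡ 3.
  x = λ² - 16 - 16 = 9 - 32 ≡ 24; y = λ·(16 - 24) - 18 ≡ 5. → (24, 5)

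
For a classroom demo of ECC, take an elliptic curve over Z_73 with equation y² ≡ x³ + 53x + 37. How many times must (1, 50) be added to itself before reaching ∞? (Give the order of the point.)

3

2P: tangent at (1, 50): λ = (3·1² + 53)/(2·50) ≡ 56/27. 27⁻¹ ≡ 46 (mod 73), so λ ≡ 56·46 ≡ 21.
  x = λ² - 1 - 1 = 441 - 2 ≡ 1; y = λ·(1 - 1) - 50 ≡ 23. → (1, 23)
3P: (1, 23) + (1, 50): same x and y₁ ≡ -y₂, so the sum is ∞.
3P = ∞, so the order is 3.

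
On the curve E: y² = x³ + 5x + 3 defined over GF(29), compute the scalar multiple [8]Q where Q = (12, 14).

(8, 2)

Repeated addition: build up to 8Q.
2Q: tangent at (12, 14): λ = (3·12² + 5)/(2·14) ≡ 2/28. 28⁻¹ ≡ 28 (mod 29), so λ ≡ 2·28 ≡ 27.
  x = λ² - 12 - 12 = 729 - 24 ≡ 9; y = λ·(12 - 9) - 14 ≡ 9. → (9, 9)
3Q: (9, 9) + (12, 14). λ = (14 - 9)/(12 - 9) ≡ 5/3 mod 29. 3⁻¹ ≡ 10 (mod 29) since 3·10 = 30 ≡ 1, so λ ≡ 21.
  x = λ² - 9 - 12 = 441 - 21 ≡ 14; y = λ·(9 - 14) - 9 ≡ 2. → (14, 2)
4Q: (14, 2) + (12, 14). λ = (14 - 2)/(12 - 14) ≡ 12/27 mod 29. 27⁻¹ ≡ 14 (mod 29), so λ ≡ 23.
  x = λ² - 14 - 12 = 529 - 26 ≡ 10; y = λ·(14 - 10) - 2 ≡ 3. → (10, 3)
5Q: (10, 3) + (12, 14). λ = (14 - 3)/(12 - 10) ≡ 11/2 mod 29. 2⁻¹ ≡ 15 (mod 29) since 2·15 = 30 ≡ 1, so λ ≡ 20.
  x = λ² - 10 - 12 = 400 - 22 ≡ 1; y = λ·(10 - 1) - 3 ≡ 3. → (1, 3)
6Q: (1, 3) + (12, 14). λ = (14 - 3)/(12 - 1) ≡ 11/11 mod 29. 11⁻¹ ≡ 8 (mod 29), so λ ≡ 1.
  x = λ² - 1 - 12 = 1 - 13 ≡ 17; y = λ·(1 - 17) - 3 ≡ 10. → (17, 10)
7Q: (17, 10) + (12, 14). λ = (14 - 10)/(12 - 17) ≡ 4/24 mod 29. 24⁻¹ ≡ 23 (mod 29), so λ ≡ 5.
  x = λ² - 17 - 12 = 25 - 29 ≡ 25; y = λ·(17 - 25) - 10 ≡ 8. → (25, 8)
8Q: (25, 8) + (12, 14). λ = (14 - 8)/(12 - 25) ≡ 6/16 mod 29. 16⁻¹ ≡ 20 (mod 29), so λ ≡ 4.
  x = λ² - 25 - 12 = 16 - 37 ≡ 8; y = λ·(25 - 8) - 8 ≡ 2. → (8, 2)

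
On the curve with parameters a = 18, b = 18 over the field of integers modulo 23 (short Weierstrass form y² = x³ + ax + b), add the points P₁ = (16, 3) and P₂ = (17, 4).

(14, 22)

(16, 3) + (17, 4). λ = (4 - 3)/(17 - 16) ≡ 1/1 mod 23. 1⁻¹ ≡ 1 (mod 23) since 1·1 = 1 ≡ 1, so λ ≡ 1.
  x = λ² - 16 - 17 = 1 - 33 ≡ 14; y = λ·(16 - 14) - 3 ≡ 22. → (14, 22)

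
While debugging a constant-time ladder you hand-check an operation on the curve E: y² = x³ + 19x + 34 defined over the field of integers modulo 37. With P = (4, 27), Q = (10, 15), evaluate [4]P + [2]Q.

First 4P:
Repeated addition: build up to 4P.
2P: tangent at (4, 27): λ = (3·4² + 19)/(2·27) ≡ 30/17. 17⁻¹ ≡ 24 (mod 37) since 17·24 = 408 ≡ 1, so λ ≡ 30·24 ≡ 17.
  x = λ² - 4 - 4 = 289 - 8 ≡ 22; y = λ·(4 - 22) - 27 ≡ 0. → (22, 0)
3P: (22, 0) + (4, 27). λ = (27 - 0)/(4 - 22) ≡ 27/19 mod 37. 19⁻¹ ≡ 2 (mod 37), so λ ≡ 17.
  x = λ² - 22 - 4 = 289 - 26 ≡ 4; y = λ·(22 - 4) - 0 ≡ 10. → (4, 10)
4P: (4, 10) + (4, 27): same x and y₁ ≡ -y₂, so the sum is the point at infinity.
4P = the point at infinity.
Next 2Q:
Repeated addition: build up to 2Q.
2Q: tangent at (10, 15): λ = (3·10² + 19)/(2·15) ≡ 23/30. 30⁻¹ ≡ 21 (mod 37), so λ ≡ 23·21 ≡ 2.
  x = λ² - 10 - 10 = 4 - 20 ≡ 21; y = λ·(10 - 21) - 15 ≡ 0. → (21, 0)
2Q = (21, 0).
Finally 4P + 2Q:
the point at infinity + (21, 0) = (21, 0) (identity).

(21, 0)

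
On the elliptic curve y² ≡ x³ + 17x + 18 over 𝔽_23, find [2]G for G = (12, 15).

tangent at (12, 15): λ = (3·12² + 17)/(2·15) ≡ 12/7. 7⁻¹ ≡ 10 (mod 23) since 7·10 = 70 ≡ 1, so λ ≡ 12·10 ≡ 5.
  x = λ² - 12 - 12 = 25 - 24 ≡ 1; y = λ·(12 - 1) - 15 ≡ 17. → (1, 17)

(1, 17)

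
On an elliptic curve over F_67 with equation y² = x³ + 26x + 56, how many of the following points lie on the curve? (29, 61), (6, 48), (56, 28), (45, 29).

2

(29, 61): 61² ≡ 36, rhs ≡ 7 → off.
(6, 48): 48² ≡ 26, rhs ≡ 26 → on.
(56, 28): 28² ≡ 47, rhs ≡ 47 → on.
(45, 29): 29² ≡ 37, rhs ≡ 25 → off.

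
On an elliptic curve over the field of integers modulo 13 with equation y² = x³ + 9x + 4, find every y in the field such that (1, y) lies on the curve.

x³ + 9x + 4 = 14 ≡ 1 (mod 13).
Square roots of 1 mod 13: 1 and 12 (since 1² = 1 ≡ 1).

1, 12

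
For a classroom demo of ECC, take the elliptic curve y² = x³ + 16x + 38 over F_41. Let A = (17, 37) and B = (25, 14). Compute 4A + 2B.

(17, 37)

First 4A:
Repeated addition: build up to 4A.
2A: tangent at (17, 37): λ = (3·17² + 16)/(2·37) ≡ 22/33. 33⁻¹ ≡ 5 (mod 41), so λ ≡ 22·5 ≡ 28.
  x = λ² - 17 - 17 = 784 - 34 ≡ 12; y = λ·(17 - 12) - 37 ≡ 21. → (12, 21)
3A: (12, 21) + (17, 37). λ = (37 - 21)/(17 - 12) ≡ 16/5 mod 41. 5⁻¹ ≡ 33 (mod 41), so λ ≡ 36.
  x = λ² - 12 - 17 = 1296 - 29 ≡ 37; y = λ·(12 - 37) - 21 ≡ 22. → (37, 22)
4A: (37, 22) + (17, 37). λ = (37 - 22)/(17 - 37) ≡ 15/21 mod 41. 21⁻¹ ≡ 2 (mod 41) since 21·2 = 42 ≡ 1, so λ ≡ 30.
  x = λ² - 37 - 17 = 900 - 54 ≡ 26; y = λ·(37 - 26) - 22 ≡ 21. → (26, 21)
4A = (26, 21).
Next 2B:
Repeated addition: build up to 2B.
2B: tangent at (25, 14): λ = (3·25² + 16)/(2·14) ≡ 5/28. 28⁻¹ ≡ 22 (mod 41), so λ ≡ 5·22 ≡ 28.
  x = λ² - 25 - 25 = 784 - 50 ≡ 37; y = λ·(25 - 37) - 14 ≡ 19. → (37, 19)
2B = (37, 19).
Finally 4A + 2B:
(26, 21) + (37, 19). λ = (19 - 21)/(37 - 26) ≡ 39/11 mod 41. 11⁻¹ ≡ 15 (mod 41), so λ ≡ 11.
  x = λ² - 26 - 37 = 121 - 63 ≡ 17; y = λ·(26 - 17) - 21 ≡ 37. → (17, 37)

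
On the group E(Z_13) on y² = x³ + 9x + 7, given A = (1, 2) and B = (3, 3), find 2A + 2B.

First 2A:
Repeated addition: build up to 2A.
2A: tangent at (1, 2): λ = (3·1² + 9)/(2·2) ≡ 12/4. 4⁻¹ ≡ 10 (mod 13) since 4·10 = 40 ≡ 1, so λ ≡ 12·10 ≡ 3.
  x = λ² - 1 - 1 = 9 - 2 ≡ 7; y = λ·(1 - 7) - 2 ≡ 6. → (7, 6)
2A = (7, 6).
Next 2B:
Repeated addition: build up to 2B.
2B: tangent at (3, 3): λ = (3·3² + 9)/(2·3) ≡ 10/6. 6⁻¹ ≡ 11 (mod 13) since 6·11 = 66 ≡ 1, so λ ≡ 10·11 ≡ 6.
  x = λ² - 3 - 3 = 36 - 6 ≡ 4; y = λ·(3 - 4) - 3 ≡ 4. → (4, 4)
2B = (4, 4).
Finally 2A + 2B:
(7, 6) + (4, 4). λ = (4 - 6)/(4 - 7) ≡ 11/10 mod 13. 10⁻¹ ≡ 4 (mod 13) since 10·4 = 40 ≡ 1, so λ ≡ 5.
  x = λ² - 7 - 4 = 25 - 11 ≡ 1; y = λ·(7 - 1) - 6 ≡ 11. → (1, 11)

(1, 11)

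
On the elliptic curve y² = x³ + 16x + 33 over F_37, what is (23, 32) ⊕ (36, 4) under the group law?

(3, 16)

(23, 32) + (36, 4). λ = (4 - 32)/(36 - 23) ≡ 9/13 mod 37. 13⁻¹ ≡ 20 (mod 37) since 13·20 = 260 ≡ 1, so λ ≡ 32.
  x = λ² - 23 - 36 = 1024 - 59 ≡ 3; y = λ·(23 - 3) - 32 ≡ 16. → (3, 16)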